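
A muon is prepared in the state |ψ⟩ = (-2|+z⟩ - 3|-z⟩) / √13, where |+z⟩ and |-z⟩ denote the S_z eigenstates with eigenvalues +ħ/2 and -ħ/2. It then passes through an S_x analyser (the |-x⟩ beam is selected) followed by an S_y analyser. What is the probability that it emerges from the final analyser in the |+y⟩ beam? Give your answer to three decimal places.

First analyser (S_x): P(|-x⟩) = |⟨-x|ψ⟩|² = 1/26.
After stage 1 the state is |-x⟩; P(|+y⟩) = |⟨+y|-x⟩|² = 1/2.
Joint probability = 1/26 × 1/2 = 0.019.

0.019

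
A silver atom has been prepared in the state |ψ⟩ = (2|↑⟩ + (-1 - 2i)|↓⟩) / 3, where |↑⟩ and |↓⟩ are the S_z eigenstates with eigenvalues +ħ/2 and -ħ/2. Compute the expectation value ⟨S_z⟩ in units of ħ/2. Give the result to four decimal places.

⟨σ_z⟩ = |a|² - |b|² divided by |a|²+|b|², with a, b the |↑⟩, |↓⟩ amplitudes.
= (4 - 5)/9 = -1/9.
⟨S_z⟩ = (ħ/2)·⟨σ_z⟩.

-0.1111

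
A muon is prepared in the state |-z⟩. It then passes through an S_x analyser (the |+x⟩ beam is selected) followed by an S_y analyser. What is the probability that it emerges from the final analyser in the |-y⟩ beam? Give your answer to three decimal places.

0.250

First analyser (S_x): from |-z⟩, P(|+x⟩) = 1/2.
After stage 1 the state is |+x⟩; P(|-y⟩) = |⟨-y|+x⟩|² = 1/2.
Joint probability = 1/2 × 1/2 = 0.250.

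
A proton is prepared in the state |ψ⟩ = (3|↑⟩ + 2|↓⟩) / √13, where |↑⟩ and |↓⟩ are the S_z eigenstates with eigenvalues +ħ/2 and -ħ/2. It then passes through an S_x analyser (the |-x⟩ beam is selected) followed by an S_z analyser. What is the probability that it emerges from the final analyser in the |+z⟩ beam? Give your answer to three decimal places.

0.019

First analyser (S_x): P(|-x⟩) = |⟨-x|ψ⟩|² = 1/26.
After stage 1 the state is |-x⟩; P(|+z⟩) = |⟨+z|-x⟩|² = 1/2.
Joint probability = 1/26 × 1/2 = 0.019.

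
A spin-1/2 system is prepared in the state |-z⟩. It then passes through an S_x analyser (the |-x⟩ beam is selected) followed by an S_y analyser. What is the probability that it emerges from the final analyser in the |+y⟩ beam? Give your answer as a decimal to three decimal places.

0.250

First analyser (S_x): from |-z⟩, P(|-x⟩) = 1/2.
After stage 1 the state is |-x⟩; P(|+y⟩) = |⟨+y|-x⟩|² = 1/2.
Joint probability = 1/2 × 1/2 = 0.250.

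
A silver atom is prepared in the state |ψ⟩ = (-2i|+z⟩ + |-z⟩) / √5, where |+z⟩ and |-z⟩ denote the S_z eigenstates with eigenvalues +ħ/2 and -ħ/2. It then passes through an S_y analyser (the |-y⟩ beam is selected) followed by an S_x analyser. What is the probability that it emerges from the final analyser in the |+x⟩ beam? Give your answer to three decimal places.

First analyser (S_y): P(|-y⟩) = |⟨-y|ψ⟩|² = 1/10.
After stage 1 the state is |-y⟩; P(|+x⟩) = |⟨+x|-y⟩|² = 1/2.
Joint probability = 1/10 × 1/2 = 0.050.

0.050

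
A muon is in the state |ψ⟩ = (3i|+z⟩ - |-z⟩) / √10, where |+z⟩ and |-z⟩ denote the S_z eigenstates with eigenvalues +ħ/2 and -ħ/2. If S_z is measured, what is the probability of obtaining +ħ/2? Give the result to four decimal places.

0.9000

The +ħ/2 outcome corresponds to |+z⟩. Its amplitude in |ψ⟩ is 3i/√10.
P = |3i|² / 10 = 9/10.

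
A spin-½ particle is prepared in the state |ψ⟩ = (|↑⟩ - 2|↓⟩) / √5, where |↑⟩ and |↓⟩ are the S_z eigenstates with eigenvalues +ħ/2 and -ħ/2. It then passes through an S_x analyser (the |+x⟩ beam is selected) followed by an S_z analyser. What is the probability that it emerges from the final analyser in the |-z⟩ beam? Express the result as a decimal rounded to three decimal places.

0.050

First analyser (S_x): P(|+x⟩) = |⟨+x|ψ⟩|² = 1/10.
After stage 1 the state is |+x⟩; P(|-z⟩) = |⟨-z|+x⟩|² = 1/2.
Joint probability = 1/10 × 1/2 = 0.050.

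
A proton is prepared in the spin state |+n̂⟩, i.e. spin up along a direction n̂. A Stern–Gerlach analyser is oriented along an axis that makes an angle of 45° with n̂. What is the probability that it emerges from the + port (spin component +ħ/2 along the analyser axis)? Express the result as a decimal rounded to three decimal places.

For spin-½, the probability of finding spin-up along an axis at angle θ to the initial spin direction is cos²(θ/2); spin-down is sin²(θ/2).
θ = 45°, so P = cos²(22.5°) ≈ 0.854.

0.854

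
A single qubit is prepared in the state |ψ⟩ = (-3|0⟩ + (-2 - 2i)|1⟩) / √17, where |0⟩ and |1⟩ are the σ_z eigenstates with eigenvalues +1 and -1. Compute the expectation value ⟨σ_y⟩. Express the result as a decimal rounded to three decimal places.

0.706

⟨σ_y⟩ = 2 Im(a* b)/(|a|²+|b|²) with a = -3, b = (-2 - 2i).
a* b = (6 + 6i), so ⟨σ_y⟩ = 12/17.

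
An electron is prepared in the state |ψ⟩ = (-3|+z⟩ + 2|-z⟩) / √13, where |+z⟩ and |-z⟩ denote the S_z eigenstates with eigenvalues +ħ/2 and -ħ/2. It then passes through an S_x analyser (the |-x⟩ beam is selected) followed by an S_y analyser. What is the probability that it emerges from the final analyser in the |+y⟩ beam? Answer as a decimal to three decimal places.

0.481

First analyser (S_x): P(|-x⟩) = |⟨-x|ψ⟩|² = 25/26.
After stage 1 the state is |-x⟩; P(|+y⟩) = |⟨+y|-x⟩|² = 1/2.
Joint probability = 25/26 × 1/2 = 0.481.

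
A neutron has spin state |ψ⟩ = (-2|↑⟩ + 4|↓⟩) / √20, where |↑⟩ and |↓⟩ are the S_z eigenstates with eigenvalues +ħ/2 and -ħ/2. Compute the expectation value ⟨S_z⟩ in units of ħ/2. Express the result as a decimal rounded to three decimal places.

-0.600

⟨σ_z⟩ = |a|² - |b|² divided by |a|²+|b|², with a, b the |↑⟩, |↓⟩ amplitudes.
= (4 - 16)/20 = -12/20.
⟨S_z⟩ = (ħ/2)·⟨σ_z⟩.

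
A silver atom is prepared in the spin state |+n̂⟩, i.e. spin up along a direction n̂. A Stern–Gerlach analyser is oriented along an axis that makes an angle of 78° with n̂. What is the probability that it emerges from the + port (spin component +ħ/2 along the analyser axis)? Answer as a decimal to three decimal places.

0.604

For spin-½, the probability of finding spin-up along an axis at angle θ to the initial spin direction is cos²(θ/2); spin-down is sin²(θ/2).
θ = 78°, so P = cos²(39°) ≈ 0.604.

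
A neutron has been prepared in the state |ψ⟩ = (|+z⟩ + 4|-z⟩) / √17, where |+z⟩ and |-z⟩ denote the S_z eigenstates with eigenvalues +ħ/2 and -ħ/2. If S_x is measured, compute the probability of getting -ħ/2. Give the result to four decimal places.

|-x⟩ = (|+z⟩ - |-z⟩)/√2, so ⟨-x|ψ⟩ = (-3) / (√2·√17).
P = |-3|² / 34 = 9/34.

0.2647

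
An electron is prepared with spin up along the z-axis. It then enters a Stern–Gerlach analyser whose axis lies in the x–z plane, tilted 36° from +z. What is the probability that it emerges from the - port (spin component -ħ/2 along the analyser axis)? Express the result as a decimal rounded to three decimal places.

For spin-½, the probability of finding spin-up along an axis at angle θ to the initial spin direction is cos²(θ/2); spin-down is sin²(θ/2).
θ = 36°, so P = sin²(18°) ≈ 0.095.

0.095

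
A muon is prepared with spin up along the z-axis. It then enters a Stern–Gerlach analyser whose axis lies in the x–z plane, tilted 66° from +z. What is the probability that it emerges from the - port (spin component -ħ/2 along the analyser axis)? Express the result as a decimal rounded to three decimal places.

For spin-½, the probability of finding spin-up along an axis at angle θ to the initial spin direction is cos²(θ/2); spin-down is sin²(θ/2).
θ = 66°, so P = sin²(33°) ≈ 0.297.

0.297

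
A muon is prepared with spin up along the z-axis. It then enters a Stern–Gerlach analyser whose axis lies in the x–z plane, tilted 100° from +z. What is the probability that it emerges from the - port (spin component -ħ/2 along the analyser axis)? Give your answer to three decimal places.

For spin-½, the probability of finding spin-up along an axis at angle θ to the initial spin direction is cos²(θ/2); spin-down is sin²(θ/2).
θ = 100°, so P = sin²(50°) ≈ 0.587.

0.587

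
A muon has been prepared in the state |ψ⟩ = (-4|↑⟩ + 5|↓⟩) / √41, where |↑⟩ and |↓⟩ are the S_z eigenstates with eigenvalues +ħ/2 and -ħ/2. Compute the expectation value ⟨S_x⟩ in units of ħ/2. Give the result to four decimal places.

-0.9756

⟨σ_x⟩ = 2 Re(a* b)/(|a|²+|b|²) with a = -4, b = 5.
a* b = -20, so ⟨σ_x⟩ = -40/41.
⟨S_x⟩ = (ħ/2)·⟨σ_x⟩.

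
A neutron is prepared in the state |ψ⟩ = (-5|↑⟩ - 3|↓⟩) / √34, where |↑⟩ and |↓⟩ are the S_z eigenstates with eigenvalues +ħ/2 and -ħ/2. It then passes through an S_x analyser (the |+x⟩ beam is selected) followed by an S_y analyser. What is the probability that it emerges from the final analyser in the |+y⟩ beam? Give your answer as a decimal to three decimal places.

0.471

First analyser (S_x): P(|+x⟩) = |⟨+x|ψ⟩|² = 64/68.
After stage 1 the state is |+x⟩; P(|+y⟩) = |⟨+y|+x⟩|² = 1/2.
Joint probability = 64/68 × 1/2 = 0.471.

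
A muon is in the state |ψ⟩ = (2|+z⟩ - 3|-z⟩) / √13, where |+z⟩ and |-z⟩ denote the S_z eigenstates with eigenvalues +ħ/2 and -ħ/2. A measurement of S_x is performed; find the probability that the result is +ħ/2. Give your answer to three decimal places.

0.038

|+x⟩ = (|+z⟩ + |-z⟩)/√2, so ⟨+x|ψ⟩ = (-1) / (√2·√13).
P = |-1|² / 26 = 1/26.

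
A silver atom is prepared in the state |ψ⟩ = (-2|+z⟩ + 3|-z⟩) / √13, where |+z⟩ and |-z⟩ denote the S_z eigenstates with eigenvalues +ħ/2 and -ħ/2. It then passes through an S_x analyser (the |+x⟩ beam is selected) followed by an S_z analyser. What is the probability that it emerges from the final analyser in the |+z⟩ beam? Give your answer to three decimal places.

0.019

First analyser (S_x): P(|+x⟩) = |⟨+x|ψ⟩|² = 1/26.
After stage 1 the state is |+x⟩; P(|+z⟩) = |⟨+z|+x⟩|² = 1/2.
Joint probability = 1/26 × 1/2 = 0.019.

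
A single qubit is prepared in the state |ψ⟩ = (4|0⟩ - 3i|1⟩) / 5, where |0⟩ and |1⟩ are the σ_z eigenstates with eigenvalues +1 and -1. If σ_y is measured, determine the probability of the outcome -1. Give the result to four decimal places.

|-y⟩ = (|0⟩ - i|1⟩)/√2, so ⟨-y|ψ⟩ = (7) / (√2·5).
P = |7|² / 50 = 49/50.

0.9800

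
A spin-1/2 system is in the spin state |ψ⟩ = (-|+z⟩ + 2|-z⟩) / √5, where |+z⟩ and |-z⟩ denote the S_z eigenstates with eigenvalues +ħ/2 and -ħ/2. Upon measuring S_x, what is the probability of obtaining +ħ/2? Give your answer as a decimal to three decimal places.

0.100

|+x⟩ = (|+z⟩ + |-z⟩)/√2, so ⟨+x|ψ⟩ = (1) / (√2·√5).
P = |1|² / 10 = 1/10.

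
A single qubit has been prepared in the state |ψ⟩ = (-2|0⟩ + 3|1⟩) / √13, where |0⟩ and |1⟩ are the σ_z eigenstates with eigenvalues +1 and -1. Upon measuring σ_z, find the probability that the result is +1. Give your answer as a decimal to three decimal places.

The +1 outcome corresponds to |0⟩. Its amplitude in |ψ⟩ is -2/√13.
P = |-2|² / 13 = 4/13.

0.308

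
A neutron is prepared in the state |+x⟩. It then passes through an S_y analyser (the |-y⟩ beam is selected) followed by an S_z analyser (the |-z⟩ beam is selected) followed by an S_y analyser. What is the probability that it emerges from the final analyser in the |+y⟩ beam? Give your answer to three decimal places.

First analyser (S_y): from |+x⟩, P(|-y⟩) = 1/2.
After stage 1 the state is |-y⟩; P(|-z⟩) = |⟨-z|-y⟩|² = 1/2.
After stage 2 the state is |-z⟩; P(|+y⟩) = |⟨+y|-z⟩|² = 1/2.
Joint probability = 1/2 × 1/2 × 1/2 = 0.125.

0.125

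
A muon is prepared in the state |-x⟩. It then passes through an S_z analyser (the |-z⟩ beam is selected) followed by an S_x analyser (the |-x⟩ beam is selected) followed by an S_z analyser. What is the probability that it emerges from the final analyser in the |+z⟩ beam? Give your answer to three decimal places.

0.125

First analyser (S_z): from |-x⟩, P(|-z⟩) = 1/2.
After stage 1 the state is |-z⟩; P(|-x⟩) = |⟨-x|-z⟩|² = 1/2.
After stage 2 the state is |-x⟩; P(|+z⟩) = |⟨+z|-x⟩|² = 1/2.
Joint probability = 1/2 × 1/2 × 1/2 = 0.125.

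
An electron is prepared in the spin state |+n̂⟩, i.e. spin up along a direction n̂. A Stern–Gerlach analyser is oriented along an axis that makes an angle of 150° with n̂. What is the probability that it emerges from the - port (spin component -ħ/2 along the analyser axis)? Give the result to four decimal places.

0.9330

For spin-½, the probability of finding spin-up along an axis at angle θ to the initial spin direction is cos²(θ/2); spin-down is sin²(θ/2).
θ = 150°, so P = sin²(75°) ≈ 0.9330.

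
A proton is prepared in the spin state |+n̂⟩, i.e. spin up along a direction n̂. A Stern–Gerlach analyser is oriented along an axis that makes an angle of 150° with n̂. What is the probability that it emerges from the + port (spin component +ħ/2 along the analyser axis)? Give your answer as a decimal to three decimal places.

0.067

For spin-½, the probability of finding spin-up along an axis at angle θ to the initial spin direction is cos²(θ/2); spin-down is sin²(θ/2).
θ = 150°, so P = cos²(75°) ≈ 0.067.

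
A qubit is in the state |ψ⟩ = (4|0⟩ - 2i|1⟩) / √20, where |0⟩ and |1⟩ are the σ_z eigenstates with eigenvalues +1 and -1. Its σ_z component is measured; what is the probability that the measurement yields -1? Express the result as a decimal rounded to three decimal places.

The -1 outcome corresponds to |1⟩. Its amplitude in |ψ⟩ is -2i/√20.
P = |-2i|² / 20 = 4/20.

0.200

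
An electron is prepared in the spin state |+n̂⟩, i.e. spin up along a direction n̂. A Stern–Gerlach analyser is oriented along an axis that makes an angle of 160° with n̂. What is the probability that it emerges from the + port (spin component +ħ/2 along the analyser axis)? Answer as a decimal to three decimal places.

For spin-½, the probability of finding spin-up along an axis at angle θ to the initial spin direction is cos²(θ/2); spin-down is sin²(θ/2).
θ = 160°, so P = cos²(80°) ≈ 0.030.

0.030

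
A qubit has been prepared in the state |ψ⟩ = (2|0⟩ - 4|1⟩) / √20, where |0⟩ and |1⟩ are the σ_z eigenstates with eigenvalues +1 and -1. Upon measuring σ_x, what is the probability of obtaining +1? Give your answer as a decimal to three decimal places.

0.100

|+x⟩ = (|0⟩ + |1⟩)/√2, so ⟨+x|ψ⟩ = (-2) / (√2·√20).
P = |-2|² / 40 = 4/40.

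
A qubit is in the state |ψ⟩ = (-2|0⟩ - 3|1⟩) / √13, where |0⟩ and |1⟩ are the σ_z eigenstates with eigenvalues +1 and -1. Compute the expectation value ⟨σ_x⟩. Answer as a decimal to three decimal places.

⟨σ_x⟩ = 2 Re(a* b)/(|a|²+|b|²) with a = -2, b = -3.
a* b = 6, so ⟨σ_x⟩ = 12/13.

0.923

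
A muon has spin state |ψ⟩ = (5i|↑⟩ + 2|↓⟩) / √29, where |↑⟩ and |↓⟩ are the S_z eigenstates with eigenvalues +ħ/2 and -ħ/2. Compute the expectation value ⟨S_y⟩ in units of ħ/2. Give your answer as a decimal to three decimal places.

⟨σ_y⟩ = 2 Im(a* b)/(|a|²+|b|²) with a = 5i, b = 2.
a* b = -10i, so ⟨σ_y⟩ = -20/29.
⟨S_y⟩ = (ħ/2)·⟨σ_y⟩.

-0.690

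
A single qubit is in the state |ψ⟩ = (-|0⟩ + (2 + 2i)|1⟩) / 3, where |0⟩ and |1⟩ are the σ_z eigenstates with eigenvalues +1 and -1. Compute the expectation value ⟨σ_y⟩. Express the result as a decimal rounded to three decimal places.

⟨σ_y⟩ = 2 Im(a* b)/(|a|²+|b|²) with a = -1, b = (2 + 2i).
a* b = (-2 - 2i), so ⟨σ_y⟩ = -4/9.

-0.444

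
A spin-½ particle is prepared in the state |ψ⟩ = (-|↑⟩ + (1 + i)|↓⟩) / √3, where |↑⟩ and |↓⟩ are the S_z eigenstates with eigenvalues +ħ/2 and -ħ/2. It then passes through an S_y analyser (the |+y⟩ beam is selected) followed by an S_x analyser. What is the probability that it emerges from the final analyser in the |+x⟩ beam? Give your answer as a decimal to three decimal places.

0.083

First analyser (S_y): P(|+y⟩) = |⟨+y|ψ⟩|² = 1/6.
After stage 1 the state is |+y⟩; P(|+x⟩) = |⟨+x|+y⟩|² = 1/2.
Joint probability = 1/6 × 1/2 = 0.083.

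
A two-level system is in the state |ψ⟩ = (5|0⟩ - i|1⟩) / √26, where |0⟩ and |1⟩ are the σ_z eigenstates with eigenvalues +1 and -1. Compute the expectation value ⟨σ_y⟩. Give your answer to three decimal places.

⟨σ_y⟩ = 2 Im(a* b)/(|a|²+|b|²) with a = 5, b = -i.
a* b = -5i, so ⟨σ_y⟩ = -10/26.

-0.385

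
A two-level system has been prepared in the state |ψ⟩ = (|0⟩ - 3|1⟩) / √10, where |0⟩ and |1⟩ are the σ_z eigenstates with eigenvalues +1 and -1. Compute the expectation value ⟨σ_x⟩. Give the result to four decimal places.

⟨σ_x⟩ = 2 Re(a* b)/(|a|²+|b|²) with a = 1, b = -3.
a* b = -3, so ⟨σ_x⟩ = -6/10.

-0.6000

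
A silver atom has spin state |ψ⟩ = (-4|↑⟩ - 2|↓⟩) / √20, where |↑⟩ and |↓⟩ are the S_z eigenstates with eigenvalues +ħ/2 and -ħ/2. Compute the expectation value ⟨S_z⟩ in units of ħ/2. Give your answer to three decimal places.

⟨σ_z⟩ = |a|² - |b|² divided by |a|²+|b|², with a, b the |↑⟩, |↓⟩ amplitudes.
= (16 - 4)/20 = 12/20.
⟨S_z⟩ = (ħ/2)·⟨σ_z⟩.

0.600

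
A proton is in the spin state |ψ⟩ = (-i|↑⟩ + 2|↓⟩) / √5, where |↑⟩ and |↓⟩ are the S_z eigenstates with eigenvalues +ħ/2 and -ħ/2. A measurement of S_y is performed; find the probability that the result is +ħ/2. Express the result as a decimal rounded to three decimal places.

|+y⟩ = (|↑⟩ + i|↓⟩)/√2, so ⟨+y|ψ⟩ = (-3i) / (√2·√5).
P = |-3i|² / 10 = 9/10.

0.900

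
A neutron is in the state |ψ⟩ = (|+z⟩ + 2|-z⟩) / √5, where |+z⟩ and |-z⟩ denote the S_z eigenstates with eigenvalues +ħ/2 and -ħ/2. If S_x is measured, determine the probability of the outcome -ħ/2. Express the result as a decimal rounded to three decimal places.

0.100

|-x⟩ = (|+z⟩ - |-z⟩)/√2, so ⟨-x|ψ⟩ = (-1) / (√2·√5).
P = |-1|² / 10 = 1/10.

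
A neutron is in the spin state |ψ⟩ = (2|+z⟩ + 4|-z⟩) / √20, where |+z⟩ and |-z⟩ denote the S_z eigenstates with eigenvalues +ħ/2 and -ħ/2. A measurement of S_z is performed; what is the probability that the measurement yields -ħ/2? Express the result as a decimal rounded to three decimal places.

The -ħ/2 outcome corresponds to |-z⟩. Its amplitude in |ψ⟩ is 4/√20.
P = |4|² / 20 = 16/20.

0.800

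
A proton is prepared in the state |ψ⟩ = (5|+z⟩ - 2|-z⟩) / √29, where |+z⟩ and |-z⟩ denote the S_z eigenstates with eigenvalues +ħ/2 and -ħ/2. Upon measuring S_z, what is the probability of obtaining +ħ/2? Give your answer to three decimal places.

The +ħ/2 outcome corresponds to |+z⟩. Its amplitude in |ψ⟩ is 5/√29.
P = |5|² / 29 = 25/29.

0.862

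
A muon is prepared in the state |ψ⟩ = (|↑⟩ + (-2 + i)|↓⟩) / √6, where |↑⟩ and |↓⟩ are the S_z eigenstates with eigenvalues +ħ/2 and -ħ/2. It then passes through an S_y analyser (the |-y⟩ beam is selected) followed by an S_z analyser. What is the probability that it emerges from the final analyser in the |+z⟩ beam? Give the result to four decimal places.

0.1667

First analyser (S_y): P(|-y⟩) = |⟨-y|ψ⟩|² = 4/12.
After stage 1 the state is |-y⟩; P(|+z⟩) = |⟨+z|-y⟩|² = 1/2.
Joint probability = 4/12 × 1/2 = 0.1667.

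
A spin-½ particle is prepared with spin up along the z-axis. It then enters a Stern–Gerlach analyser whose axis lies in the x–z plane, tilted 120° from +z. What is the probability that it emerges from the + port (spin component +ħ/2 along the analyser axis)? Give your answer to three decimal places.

0.250

For spin-½, the probability of finding spin-up along an axis at angle θ to the initial spin direction is cos²(θ/2); spin-down is sin²(θ/2).
θ = 120°, so P = cos²(60°) ≈ 0.250.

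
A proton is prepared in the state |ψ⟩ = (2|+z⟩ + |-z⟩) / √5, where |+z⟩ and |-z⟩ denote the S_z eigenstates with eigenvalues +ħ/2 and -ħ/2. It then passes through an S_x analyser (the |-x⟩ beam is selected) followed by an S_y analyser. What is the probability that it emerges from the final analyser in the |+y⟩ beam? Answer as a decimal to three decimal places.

0.050

First analyser (S_x): P(|-x⟩) = |⟨-x|ψ⟩|² = 1/10.
After stage 1 the state is |-x⟩; P(|+y⟩) = |⟨+y|-x⟩|² = 1/2.
Joint probability = 1/10 × 1/2 = 0.050.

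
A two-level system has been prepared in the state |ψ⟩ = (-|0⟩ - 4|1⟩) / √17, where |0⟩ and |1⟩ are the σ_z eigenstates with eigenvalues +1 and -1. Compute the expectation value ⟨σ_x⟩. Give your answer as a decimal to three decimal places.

⟨σ_x⟩ = 2 Re(a* b)/(|a|²+|b|²) with a = -1, b = -4.
a* b = 4, so ⟨σ_x⟩ = 8/17.

0.471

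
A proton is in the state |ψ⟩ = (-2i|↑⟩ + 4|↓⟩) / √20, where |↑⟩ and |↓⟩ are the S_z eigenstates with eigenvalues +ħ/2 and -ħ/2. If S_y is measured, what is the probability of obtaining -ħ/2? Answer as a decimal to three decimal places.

0.100

|-y⟩ = (|↑⟩ - i|↓⟩)/√2, so ⟨-y|ψ⟩ = (2i) / (√2·√20).
P = |2i|² / 40 = 4/40.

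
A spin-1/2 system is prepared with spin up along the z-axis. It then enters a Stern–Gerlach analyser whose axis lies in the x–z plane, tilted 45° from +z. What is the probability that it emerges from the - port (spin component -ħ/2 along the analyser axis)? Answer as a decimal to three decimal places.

For spin-½, the probability of finding spin-up along an axis at angle θ to the initial spin direction is cos²(θ/2); spin-down is sin²(θ/2).
θ = 45°, so P = sin²(22.5°) ≈ 0.146.

0.146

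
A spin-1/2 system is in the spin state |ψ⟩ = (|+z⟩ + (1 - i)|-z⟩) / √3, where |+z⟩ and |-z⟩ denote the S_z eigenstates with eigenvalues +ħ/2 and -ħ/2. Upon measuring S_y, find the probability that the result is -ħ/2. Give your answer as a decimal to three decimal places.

|-y⟩ = (|+z⟩ - i|-z⟩)/√2, so ⟨-y|ψ⟩ = (2 + i) / (√2·√3).
P = |2 + i|² / 6 = 5/6.

0.833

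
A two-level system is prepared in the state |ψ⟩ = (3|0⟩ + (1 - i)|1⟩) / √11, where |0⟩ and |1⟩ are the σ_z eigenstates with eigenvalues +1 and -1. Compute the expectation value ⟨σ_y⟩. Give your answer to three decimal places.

-0.545

⟨σ_y⟩ = 2 Im(a* b)/(|a|²+|b|²) with a = 3, b = (1 - i).
a* b = (3 - 3i), so ⟨σ_y⟩ = -6/11.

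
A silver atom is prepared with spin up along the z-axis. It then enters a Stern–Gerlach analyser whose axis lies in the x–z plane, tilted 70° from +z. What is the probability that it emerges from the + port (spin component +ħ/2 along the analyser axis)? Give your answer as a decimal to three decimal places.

0.671

For spin-½, the probability of finding spin-up along an axis at angle θ to the initial spin direction is cos²(θ/2); spin-down is sin²(θ/2).
θ = 70°, so P = cos²(35°) ≈ 0.671.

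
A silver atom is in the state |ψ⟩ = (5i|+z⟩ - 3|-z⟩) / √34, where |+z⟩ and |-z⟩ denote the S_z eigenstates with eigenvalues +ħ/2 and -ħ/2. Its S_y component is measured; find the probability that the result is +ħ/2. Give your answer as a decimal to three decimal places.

|+y⟩ = (|+z⟩ + i|-z⟩)/√2, so ⟨+y|ψ⟩ = (8i) / (√2·√34).
P = |8i|² / 68 = 64/68.

0.941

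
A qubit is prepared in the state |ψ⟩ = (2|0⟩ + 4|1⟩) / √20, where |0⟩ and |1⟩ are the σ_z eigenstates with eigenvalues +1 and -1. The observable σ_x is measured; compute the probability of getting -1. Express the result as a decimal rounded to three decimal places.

|-x⟩ = (|0⟩ - |1⟩)/√2, so ⟨-x|ψ⟩ = (-2) / (√2·√20).
P = |-2|² / 40 = 4/40.

0.100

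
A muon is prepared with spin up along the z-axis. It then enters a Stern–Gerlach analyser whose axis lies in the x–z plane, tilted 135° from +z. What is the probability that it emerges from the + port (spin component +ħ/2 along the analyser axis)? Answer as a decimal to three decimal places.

For spin-½, the probability of finding spin-up along an axis at angle θ to the initial spin direction is cos²(θ/2); spin-down is sin²(θ/2).
θ = 135°, so P = cos²(67.5°) ≈ 0.146.

0.146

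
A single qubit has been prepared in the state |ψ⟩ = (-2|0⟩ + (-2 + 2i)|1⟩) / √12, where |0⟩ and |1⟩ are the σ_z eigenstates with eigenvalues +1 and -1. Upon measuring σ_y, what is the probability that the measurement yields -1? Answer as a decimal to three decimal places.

0.833

|-y⟩ = (|0⟩ - i|1⟩)/√2, so ⟨-y|ψ⟩ = (-4 - 2i) / (√2·√12).
P = |-4 - 2i|² / 24 = 20/24.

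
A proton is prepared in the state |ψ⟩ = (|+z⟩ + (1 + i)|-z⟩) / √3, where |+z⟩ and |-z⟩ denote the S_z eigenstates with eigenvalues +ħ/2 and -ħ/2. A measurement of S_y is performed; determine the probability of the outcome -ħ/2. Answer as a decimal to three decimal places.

0.167

|-y⟩ = (|+z⟩ - i|-z⟩)/√2, so ⟨-y|ψ⟩ = (i) / (√2·√3).
P = |i|² / 6 = 1/6.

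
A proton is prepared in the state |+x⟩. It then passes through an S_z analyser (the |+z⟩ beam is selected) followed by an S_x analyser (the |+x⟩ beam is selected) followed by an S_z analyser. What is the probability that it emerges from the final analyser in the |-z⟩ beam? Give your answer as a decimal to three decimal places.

0.125

First analyser (S_z): from |+x⟩, P(|+z⟩) = 1/2.
After stage 1 the state is |+z⟩; P(|+x⟩) = |⟨+x|+z⟩|² = 1/2.
After stage 2 the state is |+x⟩; P(|-z⟩) = |⟨-z|+x⟩|² = 1/2.
Joint probability = 1/2 × 1/2 × 1/2 = 0.125.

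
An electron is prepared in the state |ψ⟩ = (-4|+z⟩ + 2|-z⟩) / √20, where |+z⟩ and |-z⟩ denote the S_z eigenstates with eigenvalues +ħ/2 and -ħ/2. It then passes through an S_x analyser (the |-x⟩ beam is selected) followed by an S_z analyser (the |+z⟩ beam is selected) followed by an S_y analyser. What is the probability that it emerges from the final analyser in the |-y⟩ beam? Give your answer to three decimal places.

0.225

First analyser (S_x): P(|-x⟩) = |⟨-x|ψ⟩|² = 36/40.
After stage 1 the state is |-x⟩; P(|+z⟩) = |⟨+z|-x⟩|² = 1/2.
After stage 2 the state is |+z⟩; P(|-y⟩) = |⟨-y|+z⟩|² = 1/2.
Joint probability = 36/40 × 1/2 × 1/2 = 0.225.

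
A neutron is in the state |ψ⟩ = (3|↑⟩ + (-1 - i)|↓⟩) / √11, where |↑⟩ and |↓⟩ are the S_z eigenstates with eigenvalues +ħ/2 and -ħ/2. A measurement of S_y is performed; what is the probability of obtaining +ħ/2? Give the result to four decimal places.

0.2273

|+y⟩ = (|↑⟩ + i|↓⟩)/√2, so ⟨+y|ψ⟩ = (2 + i) / (√2·√11).
P = |2 + i|² / 22 = 5/22.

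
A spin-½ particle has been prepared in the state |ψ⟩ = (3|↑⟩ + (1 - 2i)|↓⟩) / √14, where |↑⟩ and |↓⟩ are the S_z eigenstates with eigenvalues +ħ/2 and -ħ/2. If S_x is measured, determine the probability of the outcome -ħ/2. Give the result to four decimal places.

|-x⟩ = (|↑⟩ - |↓⟩)/√2, so ⟨-x|ψ⟩ = (2 + 2i) / (√2·√14).
P = |2 + 2i|² / 28 = 8/28.

0.2857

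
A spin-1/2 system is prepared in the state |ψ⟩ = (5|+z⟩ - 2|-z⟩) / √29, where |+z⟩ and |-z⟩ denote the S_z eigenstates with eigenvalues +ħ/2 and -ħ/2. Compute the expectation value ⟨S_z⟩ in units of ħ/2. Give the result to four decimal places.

0.7241

⟨σ_z⟩ = |a|² - |b|² divided by |a|²+|b|², with a, b the |+z⟩, |-z⟩ amplitudes.
= (25 - 4)/29 = 21/29.
⟨S_z⟩ = (ħ/2)·⟨σ_z⟩.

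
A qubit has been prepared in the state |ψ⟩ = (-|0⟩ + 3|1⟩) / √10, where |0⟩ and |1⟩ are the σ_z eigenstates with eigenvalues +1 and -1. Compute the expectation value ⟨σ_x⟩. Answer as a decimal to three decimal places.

-0.600

⟨σ_x⟩ = 2 Re(a* b)/(|a|²+|b|²) with a = -1, b = 3.
a* b = -3, so ⟨σ_x⟩ = -6/10.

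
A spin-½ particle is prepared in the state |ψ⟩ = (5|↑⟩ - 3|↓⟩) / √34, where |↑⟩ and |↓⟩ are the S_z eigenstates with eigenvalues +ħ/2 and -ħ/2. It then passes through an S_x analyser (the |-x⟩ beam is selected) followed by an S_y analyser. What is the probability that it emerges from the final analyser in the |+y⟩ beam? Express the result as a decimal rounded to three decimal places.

First analyser (S_x): P(|-x⟩) = |⟨-x|ψ⟩|² = 64/68.
After stage 1 the state is |-x⟩; P(|+y⟩) = |⟨+y|-x⟩|² = 1/2.
Joint probability = 64/68 × 1/2 = 0.471.

0.471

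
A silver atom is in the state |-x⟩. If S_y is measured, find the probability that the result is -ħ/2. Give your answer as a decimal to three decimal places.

0.500

In the S_z basis, |-x⟩ = (|+z⟩ - |-z⟩)/√2 and |-y⟩ = (|+z⟩ - i|-z⟩)/√2.
|⟨-y|-x⟩|² = 1/2.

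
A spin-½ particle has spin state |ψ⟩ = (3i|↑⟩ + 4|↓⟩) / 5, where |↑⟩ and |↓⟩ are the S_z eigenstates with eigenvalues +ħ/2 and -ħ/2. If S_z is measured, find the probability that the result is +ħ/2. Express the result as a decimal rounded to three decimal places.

0.360

The +ħ/2 outcome corresponds to |↑⟩. Its amplitude in |ψ⟩ is 3i/5.
P = |3i|² / 25 = 9/25.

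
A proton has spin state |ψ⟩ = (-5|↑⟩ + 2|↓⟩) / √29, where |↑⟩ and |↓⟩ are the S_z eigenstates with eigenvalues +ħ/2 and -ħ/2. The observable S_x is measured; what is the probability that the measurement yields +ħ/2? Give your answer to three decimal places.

|+x⟩ = (|↑⟩ + |↓⟩)/√2, so ⟨+x|ψ⟩ = (-3) / (√2·√29).
P = |-3|² / 58 = 9/58.

0.155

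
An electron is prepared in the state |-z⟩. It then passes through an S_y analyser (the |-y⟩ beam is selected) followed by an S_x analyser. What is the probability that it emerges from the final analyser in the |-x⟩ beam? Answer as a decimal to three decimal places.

0.250

First analyser (S_y): from |-z⟩, P(|-y⟩) = 1/2.
After stage 1 the state is |-y⟩; P(|-x⟩) = |⟨-x|-y⟩|² = 1/2.
Joint probability = 1/2 × 1/2 = 0.250.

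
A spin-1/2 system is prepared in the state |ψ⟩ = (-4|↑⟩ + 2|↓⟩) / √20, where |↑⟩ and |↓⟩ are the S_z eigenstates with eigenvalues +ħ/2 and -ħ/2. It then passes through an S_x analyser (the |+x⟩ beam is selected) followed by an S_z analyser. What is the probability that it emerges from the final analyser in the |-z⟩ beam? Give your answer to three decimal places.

First analyser (S_x): P(|+x⟩) = |⟨+x|ψ⟩|² = 4/40.
After stage 1 the state is |+x⟩; P(|-z⟩) = |⟨-z|+x⟩|² = 1/2.
Joint probability = 4/40 × 1/2 = 0.050.

0.050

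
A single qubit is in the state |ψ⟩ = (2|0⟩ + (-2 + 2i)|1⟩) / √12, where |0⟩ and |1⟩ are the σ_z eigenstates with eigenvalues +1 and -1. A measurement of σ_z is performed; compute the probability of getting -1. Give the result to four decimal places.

0.6667

The -1 outcome corresponds to |1⟩. Its amplitude in |ψ⟩ is (-2 + 2i)/√12.
P = |-2 + 2i|² / 12 = 8/12.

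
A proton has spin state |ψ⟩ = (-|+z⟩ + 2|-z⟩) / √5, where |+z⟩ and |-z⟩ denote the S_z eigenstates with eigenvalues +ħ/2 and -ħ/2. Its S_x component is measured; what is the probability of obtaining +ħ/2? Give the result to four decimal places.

0.1000

|+x⟩ = (|+z⟩ + |-z⟩)/√2, so ⟨+x|ψ⟩ = (1) / (√2·√5).
P = |1|² / 10 = 1/10.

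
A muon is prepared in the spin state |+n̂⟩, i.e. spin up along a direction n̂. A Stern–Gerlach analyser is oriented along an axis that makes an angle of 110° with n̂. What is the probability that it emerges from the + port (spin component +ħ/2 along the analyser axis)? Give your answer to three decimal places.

For spin-½, the probability of finding spin-up along an axis at angle θ to the initial spin direction is cos²(θ/2); spin-down is sin²(θ/2).
θ = 110°, so P = cos²(55°) ≈ 0.329.

0.329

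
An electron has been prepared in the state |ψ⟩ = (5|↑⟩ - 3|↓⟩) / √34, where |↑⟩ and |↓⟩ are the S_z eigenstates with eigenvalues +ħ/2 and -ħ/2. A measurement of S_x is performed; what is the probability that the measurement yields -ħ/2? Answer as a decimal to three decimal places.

0.941

|-x⟩ = (|↑⟩ - |↓⟩)/√2, so ⟨-x|ψ⟩ = (8) / (√2·√34).
P = |8|² / 68 = 64/68.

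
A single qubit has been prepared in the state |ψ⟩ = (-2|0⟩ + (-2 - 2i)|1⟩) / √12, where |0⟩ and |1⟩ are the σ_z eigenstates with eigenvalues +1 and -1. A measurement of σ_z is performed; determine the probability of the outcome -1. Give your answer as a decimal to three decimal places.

0.667

The -1 outcome corresponds to |1⟩. Its amplitude in |ψ⟩ is (-2 - 2i)/√12.
P = |-2 - 2i|² / 12 = 8/12.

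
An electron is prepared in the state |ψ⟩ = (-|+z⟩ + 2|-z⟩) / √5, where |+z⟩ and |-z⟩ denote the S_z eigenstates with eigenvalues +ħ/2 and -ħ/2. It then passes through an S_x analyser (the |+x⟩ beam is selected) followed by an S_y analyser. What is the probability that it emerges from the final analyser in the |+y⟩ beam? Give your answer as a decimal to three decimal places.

0.050

First analyser (S_x): P(|+x⟩) = |⟨+x|ψ⟩|² = 1/10.
After stage 1 the state is |+x⟩; P(|+y⟩) = |⟨+y|+x⟩|² = 1/2.
Joint probability = 1/10 × 1/2 = 0.050.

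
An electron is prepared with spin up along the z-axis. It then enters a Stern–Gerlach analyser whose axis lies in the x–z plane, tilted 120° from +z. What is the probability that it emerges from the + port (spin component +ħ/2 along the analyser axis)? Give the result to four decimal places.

For spin-½, the probability of finding spin-up along an axis at angle θ to the initial spin direction is cos²(θ/2); spin-down is sin²(θ/2).
θ = 120°, so P = cos²(60°) ≈ 0.2500.

0.2500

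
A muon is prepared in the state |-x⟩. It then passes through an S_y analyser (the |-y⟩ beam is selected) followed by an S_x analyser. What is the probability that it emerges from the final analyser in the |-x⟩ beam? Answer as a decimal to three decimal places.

First analyser (S_y): from |-x⟩, P(|-y⟩) = 1/2.
After stage 1 the state is |-y⟩; P(|-x⟩) = |⟨-x|-y⟩|² = 1/2.
Joint probability = 1/2 × 1/2 = 0.250.

0.250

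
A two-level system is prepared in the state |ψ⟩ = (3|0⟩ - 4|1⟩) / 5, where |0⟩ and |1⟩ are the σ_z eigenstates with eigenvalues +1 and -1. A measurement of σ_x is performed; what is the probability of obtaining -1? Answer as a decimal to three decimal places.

0.980

|-x⟩ = (|0⟩ - |1⟩)/√2, so ⟨-x|ψ⟩ = (7) / (√2·5).
P = |7|² / 50 = 49/50.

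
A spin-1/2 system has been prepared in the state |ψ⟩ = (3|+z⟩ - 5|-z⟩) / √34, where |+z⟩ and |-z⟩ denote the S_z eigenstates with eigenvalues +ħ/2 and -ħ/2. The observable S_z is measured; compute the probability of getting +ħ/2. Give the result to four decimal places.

The +ħ/2 outcome corresponds to |+z⟩. Its amplitude in |ψ⟩ is 3/√34.
P = |3|² / 34 = 9/34.

0.2647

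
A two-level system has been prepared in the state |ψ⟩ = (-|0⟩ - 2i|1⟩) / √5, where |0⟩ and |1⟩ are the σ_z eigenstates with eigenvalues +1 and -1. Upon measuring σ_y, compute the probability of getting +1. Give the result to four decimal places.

0.9000

|+y⟩ = (|0⟩ + i|1⟩)/√2, so ⟨+y|ψ⟩ = (-3) / (√2·√5).
P = |-3|² / 10 = 9/10.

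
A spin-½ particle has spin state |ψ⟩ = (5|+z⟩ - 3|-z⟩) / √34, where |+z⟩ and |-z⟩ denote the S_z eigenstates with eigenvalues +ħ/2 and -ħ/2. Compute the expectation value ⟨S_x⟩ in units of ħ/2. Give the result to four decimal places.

-0.8824

⟨σ_x⟩ = 2 Re(a* b)/(|a|²+|b|²) with a = 5, b = -3.
a* b = -15, so ⟨σ_x⟩ = -30/34.
⟨S_x⟩ = (ħ/2)·⟨σ_x⟩.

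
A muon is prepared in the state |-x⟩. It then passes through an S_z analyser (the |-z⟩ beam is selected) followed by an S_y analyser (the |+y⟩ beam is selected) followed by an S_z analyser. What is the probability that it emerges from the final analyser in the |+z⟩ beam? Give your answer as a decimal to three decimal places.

First analyser (S_z): from |-x⟩, P(|-z⟩) = 1/2.
After stage 1 the state is |-z⟩; P(|+y⟩) = |⟨+y|-z⟩|² = 1/2.
After stage 2 the state is |+y⟩; P(|+z⟩) = |⟨+z|+y⟩|² = 1/2.
Joint probability = 1/2 × 1/2 × 1/2 = 0.125.

0.125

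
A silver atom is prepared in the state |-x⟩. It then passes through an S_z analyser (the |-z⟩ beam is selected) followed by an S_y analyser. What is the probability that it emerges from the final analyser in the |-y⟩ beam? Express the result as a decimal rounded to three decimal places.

First analyser (S_z): from |-x⟩, P(|-z⟩) = 1/2.
After stage 1 the state is |-z⟩; P(|-y⟩) = |⟨-y|-z⟩|² = 1/2.
Joint probability = 1/2 × 1/2 = 0.250.

0.250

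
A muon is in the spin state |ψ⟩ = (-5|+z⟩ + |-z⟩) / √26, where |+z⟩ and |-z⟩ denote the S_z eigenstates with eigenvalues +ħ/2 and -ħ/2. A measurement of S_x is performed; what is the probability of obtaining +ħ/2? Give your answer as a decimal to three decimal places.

|+x⟩ = (|+z⟩ + |-z⟩)/√2, so ⟨+x|ψ⟩ = (-4) / (√2·√26).
P = |-4|² / 52 = 16/52.

0.308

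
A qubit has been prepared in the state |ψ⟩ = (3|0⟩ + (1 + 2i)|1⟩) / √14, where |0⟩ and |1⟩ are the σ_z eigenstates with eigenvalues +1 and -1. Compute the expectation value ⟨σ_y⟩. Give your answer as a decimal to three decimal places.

⟨σ_y⟩ = 2 Im(a* b)/(|a|²+|b|²) with a = 3, b = (1 + 2i).
a* b = (3 + 6i), so ⟨σ_y⟩ = 12/14.

0.857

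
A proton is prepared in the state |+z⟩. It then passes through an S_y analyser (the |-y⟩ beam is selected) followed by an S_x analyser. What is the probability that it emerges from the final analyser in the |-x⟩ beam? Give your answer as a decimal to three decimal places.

0.250

First analyser (S_y): from |+z⟩, P(|-y⟩) = 1/2.
After stage 1 the state is |-y⟩; P(|-x⟩) = |⟨-x|-y⟩|² = 1/2.
Joint probability = 1/2 × 1/2 = 0.250.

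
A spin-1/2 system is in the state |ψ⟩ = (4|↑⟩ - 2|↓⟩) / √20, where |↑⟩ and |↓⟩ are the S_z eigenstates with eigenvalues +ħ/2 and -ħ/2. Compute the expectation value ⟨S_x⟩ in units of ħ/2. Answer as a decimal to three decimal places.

⟨σ_x⟩ = 2 Re(a* b)/(|a|²+|b|²) with a = 4, b = -2.
a* b = -8, so ⟨σ_x⟩ = -16/20.
⟨S_x⟩ = (ħ/2)·⟨σ_x⟩.

-0.800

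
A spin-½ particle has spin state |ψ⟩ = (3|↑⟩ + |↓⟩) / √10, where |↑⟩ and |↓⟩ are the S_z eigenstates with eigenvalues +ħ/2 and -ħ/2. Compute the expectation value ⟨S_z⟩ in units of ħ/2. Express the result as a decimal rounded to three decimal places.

0.800

⟨σ_z⟩ = |a|² - |b|² divided by |a|²+|b|², with a, b the |↑⟩, |↓⟩ amplitudes.
= (9 - 1)/10 = 8/10.
⟨S_z⟩ = (ħ/2)·⟨σ_z⟩.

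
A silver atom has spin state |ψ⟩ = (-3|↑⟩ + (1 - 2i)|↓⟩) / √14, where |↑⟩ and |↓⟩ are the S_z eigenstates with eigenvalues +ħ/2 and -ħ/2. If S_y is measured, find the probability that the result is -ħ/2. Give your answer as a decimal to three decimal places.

0.071

|-y⟩ = (|↑⟩ - i|↓⟩)/√2, so ⟨-y|ψ⟩ = (-1 + i) / (√2·√14).
P = |-1 + i|² / 28 = 2/28.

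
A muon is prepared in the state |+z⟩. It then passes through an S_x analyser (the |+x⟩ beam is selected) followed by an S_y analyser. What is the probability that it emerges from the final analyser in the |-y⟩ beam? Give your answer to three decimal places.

0.250

First analyser (S_x): from |+z⟩, P(|+x⟩) = 1/2.
After stage 1 the state is |+x⟩; P(|-y⟩) = |⟨-y|+x⟩|² = 1/2.
Joint probability = 1/2 × 1/2 = 0.250.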